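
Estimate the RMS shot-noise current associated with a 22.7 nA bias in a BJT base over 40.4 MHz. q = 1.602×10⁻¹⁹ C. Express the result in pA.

I_n = √(2qI·B)
2qI·B = 2 × 1.602×10⁻¹⁹ × 2.27×10⁻⁸ × 4.04×10⁷ = 2.94×10⁻¹⁹ A²
I_n = √(2.94×10⁻¹⁹) = 5.42×10⁻¹⁰ A = 542 pA

542 pA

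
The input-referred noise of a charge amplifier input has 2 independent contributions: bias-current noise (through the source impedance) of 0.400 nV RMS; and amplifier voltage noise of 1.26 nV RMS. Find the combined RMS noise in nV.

1.32 nV

Uncorrelated sources add in power (mean-square): V_tot = √(ΣV_i²)
V_tot = √[(4.00×10⁻¹⁰)² + (1.26×10⁻⁹)²] = 1.32×10⁻⁹ V = 1.32 nV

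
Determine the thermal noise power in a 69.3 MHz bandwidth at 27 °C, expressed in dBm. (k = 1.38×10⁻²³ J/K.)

T = 27 °C + 273.15 = 300.15 K
P_n = kTB = 1.38×10⁻²³ × 300.15 × 6.93×10⁷ = 2.87×10⁻¹³ W
In dBm: 10 log₁₀(2.87×10⁻¹³ / 10⁻³) = −95.4 dBm

−95.4 dBm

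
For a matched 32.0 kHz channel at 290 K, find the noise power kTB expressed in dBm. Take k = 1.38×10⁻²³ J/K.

P_n = kTB = 1.38×10⁻²³ × 290 × 3.20×10⁴ = 1.28×10⁻¹⁶ W
In dBm: 10 log₁₀(1.28×10⁻¹⁶ / 10⁻³) = −128.9 dBm

−128.9 dBm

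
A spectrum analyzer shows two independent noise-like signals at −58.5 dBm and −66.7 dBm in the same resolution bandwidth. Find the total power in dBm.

Convert to linear, add, convert back:
P₁ = 1.41×10⁻⁹ W, P₂ = 2.14×10⁻¹⁰ W
P_tot = 1.63×10⁻⁹ W → 10 log₁₀(P_tot / 10⁻³) = −57.9 dBm

−57.9 dBm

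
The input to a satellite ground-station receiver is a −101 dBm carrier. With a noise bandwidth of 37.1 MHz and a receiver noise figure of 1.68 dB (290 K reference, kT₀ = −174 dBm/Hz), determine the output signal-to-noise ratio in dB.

−4.4 dB

Noise floor: N = −174 + 10 log₁₀(B) + NF
10 log₁₀(3.71×10⁷) = 75.69 dB
N = −174 + 75.69 + 1.68 = −96.63 dBm
SNR = P_sig − N = −101 − (−96.63) = −4.37 dB → −4.4 dB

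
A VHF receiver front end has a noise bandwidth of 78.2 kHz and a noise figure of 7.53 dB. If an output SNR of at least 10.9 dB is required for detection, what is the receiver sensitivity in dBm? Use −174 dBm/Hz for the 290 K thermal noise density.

Sensitivity = −174 + 10 log₁₀(B) + NF + SNR_min
= −174 + 48.93 + 7.53 + 10.9
= −106.64 dBm → −106.6 dBm

−106.6 dBm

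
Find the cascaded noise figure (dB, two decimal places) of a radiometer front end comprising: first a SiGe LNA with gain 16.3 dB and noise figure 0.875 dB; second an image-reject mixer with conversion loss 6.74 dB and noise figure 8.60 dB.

1.37 dB

Convert to linear (a loss of L dB is a gain of −L dB): F_i = 10^(NF_i/10), G_i = 10^(G_i,dB/10)
  Stage 1: F_1 = 10^(0.875/10) = 1.223, G_1 = 10^(16.3/10) = 42.66
  Stage 2: F_2 = 10^(8.60/10) = 7.244, G_2 = 10^(−6.74/10) = 0.2118
Friis cascade:
  F = 1.223 + (7.244 − 1)/42.66 = 1.370
NF = 10 log₁₀(1.370) = 1.37 dB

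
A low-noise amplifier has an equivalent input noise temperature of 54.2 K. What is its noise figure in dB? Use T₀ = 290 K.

F = 1 + T_e/T₀ = 1 + 54.2/290 = 1.1869
NF = 10 log₁₀(1.1869) = 0.744 dB

0.744 dB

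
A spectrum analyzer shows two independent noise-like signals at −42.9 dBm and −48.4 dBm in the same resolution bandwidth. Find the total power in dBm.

−41.8 dBm

Convert to linear, add, convert back:
P₁ = 5.13×10⁻⁸ W, P₂ = 1.45×10⁻⁸ W
P_tot = 6.57×10⁻⁸ W → 10 log₁₀(P_tot / 10⁻³) = −41.8 dBm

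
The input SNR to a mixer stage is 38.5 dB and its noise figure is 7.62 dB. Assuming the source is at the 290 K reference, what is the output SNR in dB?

30.88 dB

By definition F = SNR_in/SNR_out, so in dB: SNR_out = SNR_in − NF
SNR_out = 38.5 − 7.62 = 30.88 dB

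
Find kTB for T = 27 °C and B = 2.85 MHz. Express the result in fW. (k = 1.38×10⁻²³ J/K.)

T = 27 °C + 273.15 = 300.15 K
P_n = kTB = 1.38×10⁻²³ × 300.15 × 2.85×10⁶ = 1.18×10⁻¹⁴ W = 11.8 fW

11.8 fW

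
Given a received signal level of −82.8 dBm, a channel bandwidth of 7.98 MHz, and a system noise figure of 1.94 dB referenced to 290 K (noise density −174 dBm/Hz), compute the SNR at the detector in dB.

20.2 dB

Noise floor: N = −174 + 10 log₁₀(B) + NF
10 log₁₀(7.98×10⁶) = 69.02 dB
N = −174 + 69.02 + 1.94 = −103.04 dBm
SNR = P_sig − N = −82.8 − (−103.04) = 20.24 dB → 20.2 dB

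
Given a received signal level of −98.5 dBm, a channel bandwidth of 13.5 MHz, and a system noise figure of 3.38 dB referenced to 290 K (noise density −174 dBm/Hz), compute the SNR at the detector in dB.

0.8 dB

Noise floor: N = −174 + 10 log₁₀(B) + NF
10 log₁₀(1.35×10⁷) = 71.3 dB
N = −174 + 71.3 + 3.38 = −99.32 dBm
SNR = P_sig − N = −98.5 − (−99.32) = 0.82 dB → 0.8 dB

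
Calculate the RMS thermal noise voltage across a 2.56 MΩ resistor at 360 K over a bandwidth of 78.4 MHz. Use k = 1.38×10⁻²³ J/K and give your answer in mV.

V_n = √(4kTRB)
4kTRB = 4 × 1.38×10⁻²³ × 360 × 2.56×10⁶ × 7.84×10⁷ = 3.99×10⁻⁶ V²
V_n = √(3.99×10⁻⁶) = 2.00×10⁻³ V = 2.00 mV

2.00 mV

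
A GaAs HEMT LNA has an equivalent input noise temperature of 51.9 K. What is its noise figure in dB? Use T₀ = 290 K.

F = 1 + T_e/T₀ = 1 + 51.9/290 = 1.17897
NF = 10 log₁₀(1.17897) = 0.715 dB

0.715 dB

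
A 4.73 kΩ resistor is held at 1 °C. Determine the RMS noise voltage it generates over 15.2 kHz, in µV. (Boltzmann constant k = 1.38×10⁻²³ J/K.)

T = 1 °C + 273.15 = 274.15 K
V_n = √(4kTRB)
4kTRB = 4 × 1.38×10⁻²³ × 274.15 × 4.73×10³ × 1.52×10⁴ = 1.09×10⁻¹² V²
V_n = √(1.09×10⁻¹²) = 1.04×10⁻⁶ V = 1.04 µV

1.04 µV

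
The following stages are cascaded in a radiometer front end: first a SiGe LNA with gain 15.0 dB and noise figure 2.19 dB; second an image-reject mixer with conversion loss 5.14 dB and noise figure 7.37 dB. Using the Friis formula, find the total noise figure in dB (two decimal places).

2.54 dB

Convert to linear (a loss of L dB is a gain of −L dB): F_i = 10^(NF_i/10), G_i = 10^(G_i,dB/10)
  Stage 1: F_1 = 10^(2.19/10) = 1.656, G_1 = 10^(15.0/10) = 31.62
  Stage 2: F_2 = 10^(7.37/10) = 5.458, G_2 = 10^(−5.14/10) = 0.3062
Friis cascade:
  F = 1.656 + (5.458 − 1)/31.62 = 1.797
NF = 10 log₁₀(1.797) = 2.54 dB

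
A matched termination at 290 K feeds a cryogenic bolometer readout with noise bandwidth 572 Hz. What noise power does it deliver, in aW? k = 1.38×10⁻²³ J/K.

P_n = kTB = 1.38×10⁻²³ × 290 × 5.72×10² = 2.29×10⁻¹⁸ W = 2.29 aW

2.29 aW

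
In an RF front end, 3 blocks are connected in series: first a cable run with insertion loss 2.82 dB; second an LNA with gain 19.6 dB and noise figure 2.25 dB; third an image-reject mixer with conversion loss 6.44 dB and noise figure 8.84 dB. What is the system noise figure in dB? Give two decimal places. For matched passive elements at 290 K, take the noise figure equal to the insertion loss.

5.25 dB

Convert to linear (a loss of L dB is a gain of −L dB): F_i = 10^(NF_i/10), G_i = 10^(G_i,dB/10)
  Stage 1: F_1 = 10^(2.82/10) = 1.914, G_1 = 10^(−2.82/10) = 0.5224
  Stage 2: F_2 = 10^(2.25/10) = 1.679, G_2 = 10^(19.6/10) = 91.20
  Stage 3: F_3 = 10^(8.84/10) = 7.656, G_3 = 10^(−6.44/10) = 0.2270
Friis cascade:
  F = 1.914 + (1.679 − 1)/0.5224 + (7.656 − 1)/47.64 = 3.353
NF = 10 log₁₀(3.353) = 5.25 dB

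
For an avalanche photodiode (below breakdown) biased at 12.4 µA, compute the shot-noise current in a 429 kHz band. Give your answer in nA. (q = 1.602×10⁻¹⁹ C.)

I_n = √(2qI·B)
2qI·B = 2 × 1.602×10⁻¹⁹ × 1.24×10⁻⁵ × 4.29×10⁵ = 1.70×10⁻¹⁸ A²
I_n = √(1.70×10⁻¹⁸) = 1.31×10⁻⁹ A = 1.31 nA

1.31 nA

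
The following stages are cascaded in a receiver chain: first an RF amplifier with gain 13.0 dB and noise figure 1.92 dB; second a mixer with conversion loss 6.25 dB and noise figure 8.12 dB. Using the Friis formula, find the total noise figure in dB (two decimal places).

Convert to linear (a loss of L dB is a gain of −L dB): F_i = 10^(NF_i/10), G_i = 10^(G_i,dB/10)
  Stage 1: F_1 = 10^(1.92/10) = 1.556, G_1 = 10^(13.0/10) = 19.95
  Stage 2: F_2 = 10^(8.12/10) = 6.486, G_2 = 10^(−6.25/10) = 0.2371
Friis cascade:
  F = 1.556 + (6.486 − 1)/19.95 = 1.831
NF = 10 log₁₀(1.831) = 2.63 dB

2.63 dB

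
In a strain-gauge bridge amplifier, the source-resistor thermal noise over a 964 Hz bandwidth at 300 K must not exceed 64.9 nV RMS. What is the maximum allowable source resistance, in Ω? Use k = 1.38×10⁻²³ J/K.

264 Ω

Johnson–Nyquist: V_n = √(4kTRB) ⇒ R = V_n² / (4kTB)
4kTB = 4 × 1.38×10⁻²³ × 300 × 9.64×10² = 1.60×10⁻¹⁷
R = (6.49×10⁻⁸)² / 1.60×10⁻¹⁷ = 2.64×10² Ω = 264 Ω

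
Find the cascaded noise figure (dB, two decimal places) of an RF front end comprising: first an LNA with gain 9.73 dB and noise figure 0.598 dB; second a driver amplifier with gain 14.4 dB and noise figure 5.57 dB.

1.54 dB

Convert to linear (a loss of L dB is a gain of −L dB): F_i = 10^(NF_i/10), G_i = 10^(G_i,dB/10)
  Stage 1: F_1 = 10^(0.598/10) = 1.148, G_1 = 10^(9.73/10) = 9.397
  Stage 2: F_2 = 10^(5.57/10) = 3.606, G_2 = 10^(14.4/10) = 27.54
Friis cascade:
  F = 1.148 + (3.606 − 1)/9.397 = 1.425
NF = 10 log₁₀(1.425) = 1.54 dB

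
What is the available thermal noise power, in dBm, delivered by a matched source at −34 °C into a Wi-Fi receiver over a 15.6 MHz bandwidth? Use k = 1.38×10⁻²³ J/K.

−102.9 dBm

T = −34 °C + 273.15 = 239.15 K
P_n = kTB = 1.38×10⁻²³ × 239.15 × 1.56×10⁷ = 5.15×10⁻¹⁴ W
In dBm: 10 log₁₀(5.15×10⁻¹⁴ / 10⁻³) = −102.9 dBm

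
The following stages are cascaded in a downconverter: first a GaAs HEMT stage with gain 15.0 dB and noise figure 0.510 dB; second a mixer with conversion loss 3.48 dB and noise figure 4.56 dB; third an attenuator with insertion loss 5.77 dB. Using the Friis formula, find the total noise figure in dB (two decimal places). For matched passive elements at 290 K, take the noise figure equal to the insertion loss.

1.40 dB

Convert to linear (a loss of L dB is a gain of −L dB): F_i = 10^(NF_i/10), G_i = 10^(G_i,dB/10)
  Stage 1: F_1 = 10^(0.510/10) = 1.125, G_1 = 10^(15.0/10) = 31.62
  Stage 2: F_2 = 10^(4.56/10) = 2.858, G_2 = 10^(−3.48/10) = 0.4487
  Stage 3: F_3 = 10^(5.77/10) = 3.776, G_3 = 10^(−5.77/10) = 0.2649
Friis cascade:
  F = 1.125 + (2.858 − 1)/31.62 + (3.776 − 1)/14.19 = 1.379
NF = 10 log₁₀(1.379) = 1.40 dB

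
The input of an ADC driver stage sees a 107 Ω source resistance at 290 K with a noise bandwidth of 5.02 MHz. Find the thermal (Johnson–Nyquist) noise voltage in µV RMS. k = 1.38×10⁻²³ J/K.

2.93 µV

V_n = √(4kTRB)
4kTRB = 4 × 1.38×10⁻²³ × 290 × 1.07×10² × 5.02×10⁶ = 8.60×10⁻¹² V²
V_n = √(8.60×10⁻¹²) = 2.93×10⁻⁶ V = 2.93 µV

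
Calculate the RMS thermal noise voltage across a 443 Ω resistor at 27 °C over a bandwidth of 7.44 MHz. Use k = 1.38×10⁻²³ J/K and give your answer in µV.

T = 27 °C + 273.15 = 300.15 K
V_n = √(4kTRB)
4kTRB = 4 × 1.38×10⁻²³ × 300.15 × 4.43×10² × 7.44×10⁶ = 5.46×10⁻¹¹ V²
V_n = √(5.46×10⁻¹¹) = 7.39×10⁻⁶ V = 7.39 µV

7.39 µV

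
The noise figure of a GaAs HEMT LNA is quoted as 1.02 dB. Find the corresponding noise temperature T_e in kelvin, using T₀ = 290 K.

76.8 K

F = 10^(1.02/10) = 1.26474
T_e = (F − 1)·T₀ = (1.26474 − 1) × 290 = 76.8 K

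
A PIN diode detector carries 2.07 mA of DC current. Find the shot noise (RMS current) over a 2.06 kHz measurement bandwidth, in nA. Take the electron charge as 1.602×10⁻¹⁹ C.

I_n = √(2qI·B)
2qI·B = 2 × 1.602×10⁻¹⁹ × 2.07×10⁻³ × 2.06×10³ = 1.37×10⁻¹⁸ A²
I_n = √(1.37×10⁻¹⁸) = 1.17×10⁻⁹ A = 1.17 nA

1.17 nA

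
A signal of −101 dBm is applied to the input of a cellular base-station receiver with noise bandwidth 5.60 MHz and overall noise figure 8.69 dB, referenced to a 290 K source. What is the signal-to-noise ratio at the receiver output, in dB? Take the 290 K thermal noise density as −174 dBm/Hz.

Noise floor: N = −174 + 10 log₁₀(B) + NF
10 log₁₀(5.60×10⁶) = 67.48 dB
N = −174 + 67.48 + 8.69 = −97.83 dBm
SNR = P_sig − N = −101 − (−97.83) = −3.17 dB → −3.2 dB

−3.2 dB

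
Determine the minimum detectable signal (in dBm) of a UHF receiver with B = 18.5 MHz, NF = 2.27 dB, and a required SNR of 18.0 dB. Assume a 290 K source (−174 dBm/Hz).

−81.1 dBm

Sensitivity = −174 + 10 log₁₀(B) + NF + SNR_min
= −174 + 72.67 + 2.27 + 18.0
= −81.06 dBm → −81.1 dBm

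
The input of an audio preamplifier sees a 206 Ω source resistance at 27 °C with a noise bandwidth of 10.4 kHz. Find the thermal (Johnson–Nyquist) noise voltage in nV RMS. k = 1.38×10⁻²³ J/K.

188 nV

T = 27 °C + 273.15 = 300.15 K
V_n = √(4kTRB)
4kTRB = 4 × 1.38×10⁻²³ × 300.15 × 2.06×10² × 1.04×10⁴ = 3.55×10⁻¹⁴ V²
V_n = √(3.55×10⁻¹⁴) = 1.88×10⁻⁷ V = 188 nV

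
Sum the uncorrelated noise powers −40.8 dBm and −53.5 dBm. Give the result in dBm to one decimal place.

−40.6 dBm

Convert to linear, add, convert back:
P₁ = 8.32×10⁻⁸ W, P₂ = 4.47×10⁻⁹ W
P_tot = 8.76×10⁻⁸ W → 10 log₁₀(P_tot / 10⁻³) = −40.6 dBm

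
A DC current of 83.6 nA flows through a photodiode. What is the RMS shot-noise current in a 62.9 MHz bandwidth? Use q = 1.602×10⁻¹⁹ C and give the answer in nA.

1.30 nA

I_n = √(2qI·B)
2qI·B = 2 × 1.602×10⁻¹⁹ × 8.36×10⁻⁸ × 6.29×10⁷ = 1.68×10⁻¹⁸ A²
I_n = √(1.68×10⁻¹⁸) = 1.30×10⁻⁹ A = 1.30 nA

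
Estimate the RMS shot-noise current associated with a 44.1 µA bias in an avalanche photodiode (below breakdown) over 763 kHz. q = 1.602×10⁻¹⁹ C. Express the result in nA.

I_n = √(2qI·B)
2qI·B = 2 × 1.602×10⁻¹⁹ × 4.41×10⁻⁵ × 7.63×10⁵ = 1.08×10⁻¹⁷ A²
I_n = √(1.08×10⁻¹⁷) = 3.28×10⁻⁹ A = 3.28 nA

3.28 nA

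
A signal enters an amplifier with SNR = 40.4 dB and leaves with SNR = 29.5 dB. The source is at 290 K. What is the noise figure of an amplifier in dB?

10.9 dB

NF (dB) = SNR_in(dB) − SNR_out(dB) when the source is at T₀
NF = 40.4 − 29.5 = 10.9 dB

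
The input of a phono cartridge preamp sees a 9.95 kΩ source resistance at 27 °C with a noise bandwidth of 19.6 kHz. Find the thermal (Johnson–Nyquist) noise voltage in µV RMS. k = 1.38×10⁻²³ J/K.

1.80 µV

T = 27 °C + 273.15 = 300.15 K
V_n = √(4kTRB)
4kTRB = 4 × 1.38×10⁻²³ × 300.15 × 9.95×10³ × 1.96×10⁴ = 3.23×10⁻¹² V²
V_n = √(3.23×10⁻¹²) = 1.80×10⁻⁶ V = 1.80 µV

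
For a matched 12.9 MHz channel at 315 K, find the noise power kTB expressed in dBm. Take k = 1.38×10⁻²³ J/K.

P_n = kTB = 1.38×10⁻²³ × 315 × 1.29×10⁷ = 5.61×10⁻¹⁴ W
In dBm: 10 log₁₀(5.61×10⁻¹⁴ / 10⁻³) = −102.5 dBm

−102.5 dBm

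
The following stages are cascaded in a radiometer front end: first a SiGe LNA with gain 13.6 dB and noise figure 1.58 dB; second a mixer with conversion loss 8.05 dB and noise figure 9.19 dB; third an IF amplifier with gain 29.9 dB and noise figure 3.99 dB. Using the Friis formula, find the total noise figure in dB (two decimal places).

Convert to linear (a loss of L dB is a gain of −L dB): F_i = 10^(NF_i/10), G_i = 10^(G_i,dB/10)
  Stage 1: F_1 = 10^(1.58/10) = 1.439, G_1 = 10^(13.6/10) = 22.91
  Stage 2: F_2 = 10^(9.19/10) = 8.299, G_2 = 10^(−8.05/10) = 0.1567
  Stage 3: F_3 = 10^(3.99/10) = 2.506, G_3 = 10^(29.9/10) = 977.2
Friis cascade:
  F = 1.439 + (8.299 − 1)/22.91 + (2.506 − 1)/3.589 = 2.177
NF = 10 log₁₀(2.177) = 3.38 dB

3.38 dB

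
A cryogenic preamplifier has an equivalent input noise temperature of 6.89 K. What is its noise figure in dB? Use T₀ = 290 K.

F = 1 + T_e/T₀ = 1 + 6.89/290 = 1.02376
NF = 10 log₁₀(1.02376) = 0.102 dB

0.102 dB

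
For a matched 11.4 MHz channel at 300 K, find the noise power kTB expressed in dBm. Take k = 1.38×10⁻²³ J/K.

−103.3 dBm

P_n = kTB = 1.38×10⁻²³ × 300 × 1.14×10⁷ = 4.72×10⁻¹⁴ W
In dBm: 10 log₁₀(4.72×10⁻¹⁴ / 10⁻³) = −103.3 dBm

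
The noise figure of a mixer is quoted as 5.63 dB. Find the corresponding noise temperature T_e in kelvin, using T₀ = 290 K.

770 K

F = 10^(5.63/10) = 3.65595
T_e = (F − 1)·T₀ = (3.65595 − 1) × 290 = 770 K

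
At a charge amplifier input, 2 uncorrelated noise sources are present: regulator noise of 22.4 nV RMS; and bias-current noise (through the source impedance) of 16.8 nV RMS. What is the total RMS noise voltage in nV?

28.0 nV

Uncorrelated sources add in power (mean-square): V_tot = √(ΣV_i²)
V_tot = √[(2.24×10⁻⁸)² + (1.68×10⁻⁸)²] = 2.80×10⁻⁸ V = 28.0 nV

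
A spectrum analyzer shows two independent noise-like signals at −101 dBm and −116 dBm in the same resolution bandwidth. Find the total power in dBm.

Convert to linear, add, convert back:
P₁ = 7.94×10⁻¹⁴ W, P₂ = 2.51×10⁻¹⁵ W
P_tot = 8.19×10⁻¹⁴ W → 10 log₁₀(P_tot / 10⁻³) = −100.9 dBm

−100.9 dBm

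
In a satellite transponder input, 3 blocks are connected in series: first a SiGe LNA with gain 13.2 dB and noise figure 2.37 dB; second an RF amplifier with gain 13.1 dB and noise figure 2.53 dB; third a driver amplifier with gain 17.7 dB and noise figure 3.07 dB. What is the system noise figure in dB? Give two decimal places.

Convert to linear (a loss of L dB is a gain of −L dB): F_i = 10^(NF_i/10), G_i = 10^(G_i,dB/10)
  Stage 1: F_1 = 10^(2.37/10) = 1.726, G_1 = 10^(13.2/10) = 20.89
  Stage 2: F_2 = 10^(2.53/10) = 1.791, G_2 = 10^(13.1/10) = 20.42
  Stage 3: F_3 = 10^(3.07/10) = 2.028, G_3 = 10^(17.7/10) = 58.88
Friis cascade:
  F = 1.726 + (1.791 − 1)/20.89 + (2.028 − 1)/426.6 = 1.766
NF = 10 log₁₀(1.766) = 2.47 dB

2.47 dB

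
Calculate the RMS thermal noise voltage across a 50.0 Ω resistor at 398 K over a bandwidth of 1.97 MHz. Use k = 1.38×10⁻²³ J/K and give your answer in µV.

V_n = √(4kTRB)
4kTRB = 4 × 1.38×10⁻²³ × 398 × 5.00×10¹ × 1.97×10⁶ = 2.16×10⁻¹² V²
V_n = √(2.16×10⁻¹²) = 1.47×10⁻⁶ V = 1.47 µV

1.47 µV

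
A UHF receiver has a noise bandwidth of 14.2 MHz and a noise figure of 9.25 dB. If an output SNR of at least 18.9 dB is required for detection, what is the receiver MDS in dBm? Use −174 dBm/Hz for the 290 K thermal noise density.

−74.3 dBm

Sensitivity = −174 + 10 log₁₀(B) + NF + SNR_min
= −174 + 71.52 + 9.25 + 18.9
= −74.33 dBm → −74.3 dBm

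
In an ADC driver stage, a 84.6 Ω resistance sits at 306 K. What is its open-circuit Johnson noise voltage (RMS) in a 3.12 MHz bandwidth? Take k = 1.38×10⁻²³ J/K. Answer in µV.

V_n = √(4kTRB)
4kTRB = 4 × 1.38×10⁻²³ × 306 × 8.46×10¹ × 3.12×10⁶ = 4.46×10⁻¹² V²
V_n = √(4.46×10⁻¹²) = 2.11×10⁻⁶ V = 2.11 µV

2.11 µV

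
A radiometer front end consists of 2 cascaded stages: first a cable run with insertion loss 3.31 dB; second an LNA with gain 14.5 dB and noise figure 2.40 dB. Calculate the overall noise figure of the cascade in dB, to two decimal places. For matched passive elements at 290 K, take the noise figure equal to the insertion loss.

Convert to linear (a loss of L dB is a gain of −L dB): F_i = 10^(NF_i/10), G_i = 10^(G_i,dB/10)
  Stage 1: F_1 = 10^(3.31/10) = 2.143, G_1 = 10^(−3.31/10) = 0.4667
  Stage 2: F_2 = 10^(2.40/10) = 1.738, G_2 = 10^(14.5/10) = 28.18
Friis cascade:
  F = 2.143 + (1.738 − 1)/0.4667 = 3.724
NF = 10 log₁₀(3.724) = 5.71 dB

5.71 dB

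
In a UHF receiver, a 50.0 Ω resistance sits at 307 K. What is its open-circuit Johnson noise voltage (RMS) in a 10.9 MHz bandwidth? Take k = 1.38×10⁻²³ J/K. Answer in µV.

3.04 µV

V_n = √(4kTRB)
4kTRB = 4 × 1.38×10⁻²³ × 307 × 5.00×10¹ × 1.09×10⁷ = 9.24×10⁻¹² V²
V_n = √(9.24×10⁻¹²) = 3.04×10⁻⁶ V = 3.04 µV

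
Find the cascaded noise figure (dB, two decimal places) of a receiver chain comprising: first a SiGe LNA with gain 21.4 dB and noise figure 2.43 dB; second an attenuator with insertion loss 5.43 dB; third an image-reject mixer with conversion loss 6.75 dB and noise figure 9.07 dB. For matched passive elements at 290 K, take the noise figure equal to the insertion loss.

Convert to linear (a loss of L dB is a gain of −L dB): F_i = 10^(NF_i/10), G_i = 10^(G_i,dB/10)
  Stage 1: F_1 = 10^(2.43/10) = 1.750, G_1 = 10^(21.4/10) = 138.0
  Stage 2: F_2 = 10^(5.43/10) = 3.491, G_2 = 10^(−5.43/10) = 0.2864
  Stage 3: F_3 = 10^(9.07/10) = 8.072, G_3 = 10^(−6.75/10) = 0.2113
Friis cascade:
  F = 1.750 + (3.491 − 1)/138.0 + (8.072 − 1)/39.54 = 1.947
NF = 10 log₁₀(1.947) = 2.89 dB

2.89 dB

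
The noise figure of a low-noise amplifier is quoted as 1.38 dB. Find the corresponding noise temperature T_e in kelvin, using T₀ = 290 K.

F = 10^(1.38/10) = 1.37404
T_e = (F − 1)·T₀ = (1.37404 − 1) × 290 = 108 K

108 K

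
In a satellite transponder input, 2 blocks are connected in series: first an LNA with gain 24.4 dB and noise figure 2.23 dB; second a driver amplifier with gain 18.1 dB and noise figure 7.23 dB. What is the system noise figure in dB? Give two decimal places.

2.27 dB

Convert to linear (a loss of L dB is a gain of −L dB): F_i = 10^(NF_i/10), G_i = 10^(G_i,dB/10)
  Stage 1: F_1 = 10^(2.23/10) = 1.671, G_1 = 10^(24.4/10) = 275.4
  Stage 2: F_2 = 10^(7.23/10) = 5.284, G_2 = 10^(18.1/10) = 64.57
Friis cascade:
  F = 1.671 + (5.284 − 1)/275.4 = 1.687
NF = 10 log₁₀(1.687) = 2.27 dB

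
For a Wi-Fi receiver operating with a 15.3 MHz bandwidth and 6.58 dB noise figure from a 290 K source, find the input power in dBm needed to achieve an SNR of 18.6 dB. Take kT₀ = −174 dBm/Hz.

Sensitivity = −174 + 10 log₁₀(B) + NF + SNR_min
= −174 + 71.85 + 6.58 + 18.6
= −76.97 dBm → −77.0 dBm

−77.0 dBm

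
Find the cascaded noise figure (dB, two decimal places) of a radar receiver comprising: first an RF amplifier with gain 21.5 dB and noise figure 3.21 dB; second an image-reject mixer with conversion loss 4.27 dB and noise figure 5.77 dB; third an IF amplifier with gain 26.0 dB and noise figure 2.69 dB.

3.28 dB

Convert to linear (a loss of L dB is a gain of −L dB): F_i = 10^(NF_i/10), G_i = 10^(G_i,dB/10)
  Stage 1: F_1 = 10^(3.21/10) = 2.094, G_1 = 10^(21.5/10) = 141.3
  Stage 2: F_2 = 10^(5.77/10) = 3.776, G_2 = 10^(−4.27/10) = 0.3741
  Stage 3: F_3 = 10^(2.69/10) = 1.858, G_3 = 10^(26.0/10) = 398.1
Friis cascade:
  F = 2.094 + (3.776 − 1)/141.3 + (1.858 − 1)/52.84 = 2.130
NF = 10 log₁₀(2.130) = 3.28 dB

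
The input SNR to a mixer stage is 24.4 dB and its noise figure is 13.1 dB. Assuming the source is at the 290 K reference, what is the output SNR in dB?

11.3 dB

By definition F = SNR_in/SNR_out, so in dB: SNR_out = SNR_in − NF
SNR_out = 24.4 − 13.1 = 11.3 dB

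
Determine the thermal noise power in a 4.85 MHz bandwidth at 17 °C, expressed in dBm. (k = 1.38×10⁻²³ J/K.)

T = 17 °C + 273.15 = 290.15 K
P_n = kTB = 1.38×10⁻²³ × 290.15 × 4.85×10⁶ = 1.94×10⁻¹⁴ W
In dBm: 10 log₁₀(1.94×10⁻¹⁴ / 10⁻³) = −107.1 dBm

−107.1 dBm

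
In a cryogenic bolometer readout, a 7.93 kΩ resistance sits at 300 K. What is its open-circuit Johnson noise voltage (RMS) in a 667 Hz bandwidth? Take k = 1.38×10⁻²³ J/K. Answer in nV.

V_n = √(4kTRB)
4kTRB = 4 × 1.38×10⁻²³ × 300 × 7.93×10³ × 6.67×10² = 8.76×10⁻¹⁴ V²
V_n = √(8.76×10⁻¹⁴) = 2.96×10⁻⁷ V = 296 nV

296 nV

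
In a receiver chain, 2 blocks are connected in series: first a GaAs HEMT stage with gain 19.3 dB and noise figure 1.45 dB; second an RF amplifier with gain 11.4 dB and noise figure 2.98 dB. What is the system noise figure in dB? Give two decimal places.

1.49 dB

Convert to linear (a loss of L dB is a gain of −L dB): F_i = 10^(NF_i/10), G_i = 10^(G_i,dB/10)
  Stage 1: F_1 = 10^(1.45/10) = 1.396, G_1 = 10^(19.3/10) = 85.11
  Stage 2: F_2 = 10^(2.98/10) = 1.986, G_2 = 10^(11.4/10) = 13.80
Friis cascade:
  F = 1.396 + (1.986 − 1)/85.11 = 1.408
NF = 10 log₁₀(1.408) = 1.49 dB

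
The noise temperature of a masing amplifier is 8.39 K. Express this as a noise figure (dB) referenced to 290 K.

0.124 dB

F = 1 + T_e/T₀ = 1 + 8.39/290 = 1.02893
NF = 10 log₁₀(1.02893) = 0.124 dB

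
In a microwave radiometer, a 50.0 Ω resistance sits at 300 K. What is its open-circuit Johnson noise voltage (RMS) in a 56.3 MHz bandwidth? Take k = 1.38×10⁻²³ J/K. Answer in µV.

V_n = √(4kTRB)
4kTRB = 4 × 1.38×10⁻²³ × 300 × 5.00×10¹ × 5.63×10⁷ = 4.66×10⁻¹¹ V²
V_n = √(4.66×10⁻¹¹) = 6.83×10⁻⁶ V = 6.83 µV

6.83 µV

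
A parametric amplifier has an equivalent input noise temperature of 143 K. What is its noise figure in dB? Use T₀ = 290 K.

1.74 dB

F = 1 + T_e/T₀ = 1 + 143/290 = 1.4931
NF = 10 log₁₀(1.4931) = 1.74 dB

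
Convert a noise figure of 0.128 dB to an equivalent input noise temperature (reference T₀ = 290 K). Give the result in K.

F = 10^(0.128/10) = 1.02991
T_e = (F − 1)·T₀ = (1.02991 − 1) × 290 = 8.67 K

8.67 K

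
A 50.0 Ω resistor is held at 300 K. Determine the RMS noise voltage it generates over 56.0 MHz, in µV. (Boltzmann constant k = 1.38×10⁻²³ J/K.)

V_n = √(4kTRB)
4kTRB = 4 × 1.38×10⁻²³ × 300 × 5.00×10¹ × 5.60×10⁷ = 4.64×10⁻¹¹ V²
V_n = √(4.64×10⁻¹¹) = 6.81×10⁻⁶ V = 6.81 µV

6.81 µV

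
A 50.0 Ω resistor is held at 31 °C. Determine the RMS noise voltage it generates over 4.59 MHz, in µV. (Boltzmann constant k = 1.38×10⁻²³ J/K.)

1.96 µV

T = 31 °C + 273.15 = 304.15 K
V_n = √(4kTRB)
4kTRB = 4 × 1.38×10⁻²³ × 304.15 × 5.00×10¹ × 4.59×10⁶ = 3.85×10⁻¹² V²
V_n = √(3.85×10⁻¹²) = 1.96×10⁻⁶ V = 1.96 µV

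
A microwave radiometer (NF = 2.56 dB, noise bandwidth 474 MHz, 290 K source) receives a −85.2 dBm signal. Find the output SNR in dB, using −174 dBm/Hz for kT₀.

Noise floor: N = −174 + 10 log₁₀(B) + NF
10 log₁₀(4.74×10⁸) = 86.76 dB
N = −174 + 86.76 + 2.56 = −84.68 dBm
SNR = P_sig − N = −85.2 − (−84.68) = −0.52 dB → −0.5 dB

−0.5 dB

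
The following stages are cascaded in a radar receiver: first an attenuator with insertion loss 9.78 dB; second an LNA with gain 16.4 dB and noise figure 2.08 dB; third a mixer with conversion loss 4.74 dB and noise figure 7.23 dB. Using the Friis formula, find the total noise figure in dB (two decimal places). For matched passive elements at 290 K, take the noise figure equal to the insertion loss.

Convert to linear (a loss of L dB is a gain of −L dB): F_i = 10^(NF_i/10), G_i = 10^(G_i,dB/10)
  Stage 1: F_1 = 10^(9.78/10) = 9.506, G_1 = 10^(−9.78/10) = 0.1052
  Stage 2: F_2 = 10^(2.08/10) = 1.614, G_2 = 10^(16.4/10) = 43.65
  Stage 3: F_3 = 10^(7.23/10) = 5.284, G_3 = 10^(−4.74/10) = 0.3357
Friis cascade:
  F = 9.506 + (1.614 − 1)/0.1052 + (5.284 − 1)/4.592 = 16.28
NF = 10 log₁₀(16.28) = 12.12 dB

12.12 dB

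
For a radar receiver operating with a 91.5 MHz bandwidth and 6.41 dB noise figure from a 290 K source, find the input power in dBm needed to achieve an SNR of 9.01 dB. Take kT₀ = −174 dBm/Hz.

−79.0 dBm

Sensitivity = −174 + 10 log₁₀(B) + NF + SNR_min
= −174 + 79.61 + 6.41 + 9.01
= −78.97 dBm → −79.0 dBm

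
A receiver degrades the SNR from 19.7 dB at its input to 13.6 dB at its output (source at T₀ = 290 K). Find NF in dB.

NF (dB) = SNR_in(dB) − SNR_out(dB) when the source is at T₀
NF = 19.7 − 13.6 = 6.1 dB

6.1 dB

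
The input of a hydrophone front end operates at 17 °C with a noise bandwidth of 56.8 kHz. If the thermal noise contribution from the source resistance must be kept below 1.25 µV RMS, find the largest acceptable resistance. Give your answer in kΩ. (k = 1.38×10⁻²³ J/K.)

T = 17 °C + 273.15 = 290.15 K
Johnson–Nyquist: V_n = √(4kTRB) ⇒ R = V_n² / (4kTB)
4kTB = 4 × 1.38×10⁻²³ × 290.15 × 5.68×10⁴ = 9.10×10⁻¹⁶
R = (1.25×10⁻⁶)² / 9.10×10⁻¹⁶ = 1.72×10³ Ω = 1.72 kΩ

1.72 kΩ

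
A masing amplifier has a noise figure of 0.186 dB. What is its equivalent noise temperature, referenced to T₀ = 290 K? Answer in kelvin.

F = 10^(0.186/10) = 1.04376
T_e = (F − 1)·T₀ = (1.04376 − 1) × 290 = 12.7 K

12.7 K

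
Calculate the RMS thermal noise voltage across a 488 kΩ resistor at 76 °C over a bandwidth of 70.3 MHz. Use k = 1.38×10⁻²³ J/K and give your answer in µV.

T = 76 °C + 273.15 = 349.15 K
V_n = √(4kTRB)
4kTRB = 4 × 1.38×10⁻²³ × 349.15 × 4.88×10⁵ × 7.03×10⁷ = 6.61×10⁻⁷ V²
V_n = √(6.61×10⁻⁷) = 8.13×10⁻⁴ V = 813 µV

813 µV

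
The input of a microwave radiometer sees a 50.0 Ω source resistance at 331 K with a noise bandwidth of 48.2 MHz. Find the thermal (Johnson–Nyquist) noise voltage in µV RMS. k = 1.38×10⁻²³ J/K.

V_n = √(4kTRB)
4kTRB = 4 × 1.38×10⁻²³ × 331 × 5.00×10¹ × 4.82×10⁷ = 4.40×10⁻¹¹ V²
V_n = √(4.40×10⁻¹¹) = 6.64×10⁻⁶ V = 6.64 µV

6.64 µV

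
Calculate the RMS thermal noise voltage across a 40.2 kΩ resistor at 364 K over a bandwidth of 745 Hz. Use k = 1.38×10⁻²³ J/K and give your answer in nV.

V_n = √(4kTRB)
4kTRB = 4 × 1.38×10⁻²³ × 364 × 4.02×10⁴ × 7.45×10² = 6.02×10⁻¹³ V²
V_n = √(6.02×10⁻¹³) = 7.76×10⁻⁷ V = 776 nV

776 nV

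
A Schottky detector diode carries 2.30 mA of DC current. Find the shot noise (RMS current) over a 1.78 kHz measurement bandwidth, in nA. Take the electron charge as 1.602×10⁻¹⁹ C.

1.15 nA

I_n = √(2qI·B)
2qI·B = 2 × 1.602×10⁻¹⁹ × 2.30×10⁻³ × 1.78×10³ = 1.31×10⁻¹⁸ A²
I_n = √(1.31×10⁻¹⁸) = 1.15×10⁻⁹ A = 1.15 nA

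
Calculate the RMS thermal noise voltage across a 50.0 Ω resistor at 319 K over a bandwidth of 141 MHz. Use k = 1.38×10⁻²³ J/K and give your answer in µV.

11.1 µV

V_n = √(4kTRB)
4kTRB = 4 × 1.38×10⁻²³ × 319 × 5.00×10¹ × 1.41×10⁸ = 1.24×10⁻¹⁰ V²
V_n = √(1.24×10⁻¹⁰) = 1.11×10⁻⁵ V = 11.1 µV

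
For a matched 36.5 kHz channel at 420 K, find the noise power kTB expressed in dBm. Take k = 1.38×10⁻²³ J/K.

−126.7 dBm

P_n = kTB = 1.38×10⁻²³ × 420 × 3.65×10⁴ = 2.12×10⁻¹⁶ W
In dBm: 10 log₁₀(2.12×10⁻¹⁶ / 10⁻³) = −126.7 dBm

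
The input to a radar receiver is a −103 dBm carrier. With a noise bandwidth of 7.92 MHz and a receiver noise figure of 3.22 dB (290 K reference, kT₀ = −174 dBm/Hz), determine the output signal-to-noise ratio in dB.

−1.2 dB

Noise floor: N = −174 + 10 log₁₀(B) + NF
10 log₁₀(7.92×10⁶) = 68.99 dB
N = −174 + 68.99 + 3.22 = −101.79 dBm
SNR = P_sig − N = −103 − (−101.79) = −1.21 dB → −1.2 dB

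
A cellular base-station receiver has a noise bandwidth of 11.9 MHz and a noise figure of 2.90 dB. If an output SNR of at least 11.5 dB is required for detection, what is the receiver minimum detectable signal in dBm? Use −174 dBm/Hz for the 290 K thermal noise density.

−88.8 dBm

Sensitivity = −174 + 10 log₁₀(B) + NF + SNR_min
= −174 + 70.76 + 2.90 + 11.5
= −88.84 dBm → −88.8 dBm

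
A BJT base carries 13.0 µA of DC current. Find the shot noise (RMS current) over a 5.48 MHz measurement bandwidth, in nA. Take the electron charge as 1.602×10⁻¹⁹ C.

4.78 nA

I_n = √(2qI·B)
2qI·B = 2 × 1.602×10⁻¹⁹ × 1.30×10⁻⁵ × 5.48×10⁶ = 2.28×10⁻¹⁷ A²
I_n = √(2.28×10⁻¹⁷) = 4.78×10⁻⁹ A = 4.78 nA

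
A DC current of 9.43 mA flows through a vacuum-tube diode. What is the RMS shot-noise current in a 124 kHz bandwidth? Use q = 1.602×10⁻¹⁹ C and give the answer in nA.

19.4 nA

I_n = √(2qI·B)
2qI·B = 2 × 1.602×10⁻¹⁹ × 9.43×10⁻³ × 1.24×10⁵ = 3.75×10⁻¹⁶ A²
I_n = √(3.75×10⁻¹⁶) = 1.94×10⁻⁸ A = 19.4 nA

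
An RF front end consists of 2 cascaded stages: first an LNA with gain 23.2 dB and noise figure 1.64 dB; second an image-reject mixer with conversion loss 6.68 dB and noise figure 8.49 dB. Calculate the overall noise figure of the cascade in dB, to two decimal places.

1.73 dB

Convert to linear (a loss of L dB is a gain of −L dB): F_i = 10^(NF_i/10), G_i = 10^(G_i,dB/10)
  Stage 1: F_1 = 10^(1.64/10) = 1.459, G_1 = 10^(23.2/10) = 208.9
  Stage 2: F_2 = 10^(8.49/10) = 7.063, G_2 = 10^(−6.68/10) = 0.2148
Friis cascade:
  F = 1.459 + (7.063 − 1)/208.9 = 1.488
NF = 10 log₁₀(1.488) = 1.73 dB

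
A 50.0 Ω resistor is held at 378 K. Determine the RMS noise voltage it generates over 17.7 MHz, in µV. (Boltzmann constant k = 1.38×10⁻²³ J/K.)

4.30 µV

V_n = √(4kTRB)
4kTRB = 4 × 1.38×10⁻²³ × 378 × 5.00×10¹ × 1.77×10⁷ = 1.85×10⁻¹¹ V²
V_n = √(1.85×10⁻¹¹) = 4.30×10⁻⁶ V = 4.30 µV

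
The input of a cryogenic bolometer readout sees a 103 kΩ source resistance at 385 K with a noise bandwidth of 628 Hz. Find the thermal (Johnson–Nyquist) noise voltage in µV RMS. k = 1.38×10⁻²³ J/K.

1.17 µV

V_n = √(4kTRB)
4kTRB = 4 × 1.38×10⁻²³ × 385 × 1.03×10⁵ × 6.28×10² = 1.37×10⁻¹² V²
V_n = √(1.37×10⁻¹²) = 1.17×10⁻⁶ V = 1.17 µV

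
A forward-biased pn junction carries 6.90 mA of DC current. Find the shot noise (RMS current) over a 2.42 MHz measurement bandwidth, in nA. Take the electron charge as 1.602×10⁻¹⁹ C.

I_n = √(2qI·B)
2qI·B = 2 × 1.602×10⁻¹⁹ × 6.90×10⁻³ × 2.42×10⁶ = 5.35×10⁻¹⁵ A²
I_n = √(5.35×10⁻¹⁵) = 7.31×10⁻⁸ A = 73.1 nA

73.1 nA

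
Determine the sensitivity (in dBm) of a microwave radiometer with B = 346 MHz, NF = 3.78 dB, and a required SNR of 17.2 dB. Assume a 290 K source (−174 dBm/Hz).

Sensitivity = −174 + 10 log₁₀(B) + NF + SNR_min
= −174 + 85.39 + 3.78 + 17.2
= −67.63 dBm → −67.6 dBm

−67.6 dBm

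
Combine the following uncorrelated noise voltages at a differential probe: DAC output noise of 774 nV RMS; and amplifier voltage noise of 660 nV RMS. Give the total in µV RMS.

1.02 µV

Uncorrelated sources add in power (mean-square): V_tot = √(ΣV_i²)
V_tot = √[(7.74×10⁻⁷)² + (6.60×10⁻⁷)²] = 1.02×10⁻⁶ V = 1.02 µV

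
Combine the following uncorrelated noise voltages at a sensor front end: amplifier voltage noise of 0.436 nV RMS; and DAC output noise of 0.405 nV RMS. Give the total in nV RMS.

0.595 nV

Uncorrelated sources add in power (mean-square): V_tot = √(ΣV_i²)
V_tot = √[(4.36×10⁻¹⁰)² + (4.05×10⁻¹⁰)²] = 5.95×10⁻¹⁰ V = 0.595 nV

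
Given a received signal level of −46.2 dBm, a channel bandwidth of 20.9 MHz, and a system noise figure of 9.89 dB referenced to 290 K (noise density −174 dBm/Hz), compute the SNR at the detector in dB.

Noise floor: N = −174 + 10 log₁₀(B) + NF
10 log₁₀(2.09×10⁷) = 73.2 dB
N = −174 + 73.2 + 9.89 = −90.91 dBm
SNR = P_sig − N = −46.2 − (−90.91) = 44.71 dB → 44.7 dB

44.7 dB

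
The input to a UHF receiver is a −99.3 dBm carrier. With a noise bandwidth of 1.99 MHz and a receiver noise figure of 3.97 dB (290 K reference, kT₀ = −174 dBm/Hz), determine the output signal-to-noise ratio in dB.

7.7 dB

Noise floor: N = −174 + 10 log₁₀(B) + NF
10 log₁₀(1.99×10⁶) = 62.99 dB
N = −174 + 62.99 + 3.97 = −107.04 dBm
SNR = P_sig − N = −99.3 − (−107.04) = 7.74 dB → 7.7 dB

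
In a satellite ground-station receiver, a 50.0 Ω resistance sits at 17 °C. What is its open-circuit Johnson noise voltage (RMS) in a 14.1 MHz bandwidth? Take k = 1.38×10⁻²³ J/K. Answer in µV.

3.36 µV

T = 17 °C + 273.15 = 290.15 K
V_n = √(4kTRB)
4kTRB = 4 × 1.38×10⁻²³ × 290.15 × 5.00×10¹ × 1.41×10⁷ = 1.13×10⁻¹¹ V²
V_n = √(1.13×10⁻¹¹) = 3.36×10⁻⁶ V = 3.36 µV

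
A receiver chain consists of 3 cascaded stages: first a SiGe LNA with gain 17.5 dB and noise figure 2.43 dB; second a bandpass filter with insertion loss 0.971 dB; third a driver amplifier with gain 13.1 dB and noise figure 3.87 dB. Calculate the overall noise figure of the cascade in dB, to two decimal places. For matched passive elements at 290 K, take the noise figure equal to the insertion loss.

Convert to linear (a loss of L dB is a gain of −L dB): F_i = 10^(NF_i/10), G_i = 10^(G_i,dB/10)
  Stage 1: F_1 = 10^(2.43/10) = 1.750, G_1 = 10^(17.5/10) = 56.23
  Stage 2: F_2 = 10^(0.971/10) = 1.251, G_2 = 10^(−0.971/10) = 0.7997
  Stage 3: F_3 = 10^(3.87/10) = 2.438, G_3 = 10^(13.1/10) = 20.42
Friis cascade:
  F = 1.750 + (1.251 − 1)/56.23 + (2.438 − 1)/44.97 = 1.786
NF = 10 log₁₀(1.786) = 2.52 dB

2.52 dB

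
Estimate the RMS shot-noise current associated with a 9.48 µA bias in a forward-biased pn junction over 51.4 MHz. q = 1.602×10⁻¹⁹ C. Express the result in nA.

12.5 nA

I_n = √(2qI·B)
2qI·B = 2 × 1.602×10⁻¹⁹ × 9.48×10⁻⁶ × 5.14×10⁷ = 1.56×10⁻¹⁶ A²
I_n = √(1.56×10⁻¹⁶) = 1.25×10⁻⁸ A = 12.5 nA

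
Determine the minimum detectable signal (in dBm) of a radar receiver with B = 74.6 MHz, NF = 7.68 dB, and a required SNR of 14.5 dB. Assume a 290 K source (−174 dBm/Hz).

−73.1 dBm

Sensitivity = −174 + 10 log₁₀(B) + NF + SNR_min
= −174 + 78.73 + 7.68 + 14.5
= −73.09 dBm → −73.1 dBm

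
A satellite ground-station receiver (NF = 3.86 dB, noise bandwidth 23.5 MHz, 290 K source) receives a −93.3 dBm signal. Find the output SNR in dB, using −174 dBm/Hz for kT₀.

Noise floor: N = −174 + 10 log₁₀(B) + NF
10 log₁₀(2.35×10⁷) = 73.71 dB
N = −174 + 73.71 + 3.86 = −96.43 dBm
SNR = P_sig − N = −93.3 − (−96.43) = 3.13 dB → 3.1 dB

3.1 dB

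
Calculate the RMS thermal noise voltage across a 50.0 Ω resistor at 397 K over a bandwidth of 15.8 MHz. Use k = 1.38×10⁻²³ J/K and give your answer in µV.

V_n = √(4kTRB)
4kTRB = 4 × 1.38×10⁻²³ × 397 × 5.00×10¹ × 1.58×10⁷ = 1.73×10⁻¹¹ V²
V_n = √(1.73×10⁻¹¹) = 4.16×10⁻⁶ V = 4.16 µV

4.16 µV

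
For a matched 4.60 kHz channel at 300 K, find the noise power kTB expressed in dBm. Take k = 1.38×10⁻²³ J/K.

−137.2 dBm

P_n = kTB = 1.38×10⁻²³ × 300 × 4.60×10³ = 1.90×10⁻¹⁷ W
In dBm: 10 log₁₀(1.90×10⁻¹⁷ / 10⁻³) = −137.2 dBm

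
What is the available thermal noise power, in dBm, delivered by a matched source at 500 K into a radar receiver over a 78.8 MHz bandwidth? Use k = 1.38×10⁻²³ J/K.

P_n = kTB = 1.38×10⁻²³ × 500 × 7.88×10⁷ = 5.44×10⁻¹³ W
In dBm: 10 log₁₀(5.44×10⁻¹³ / 10⁻³) = −92.6 dBm

−92.6 dBm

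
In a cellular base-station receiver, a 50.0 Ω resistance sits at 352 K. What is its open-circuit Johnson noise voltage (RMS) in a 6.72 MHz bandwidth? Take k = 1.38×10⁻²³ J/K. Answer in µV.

2.56 µV

V_n = √(4kTRB)
4kTRB = 4 × 1.38×10⁻²³ × 352 × 5.00×10¹ × 6.72×10⁶ = 6.53×10⁻¹² V²
V_n = √(6.53×10⁻¹²) = 2.56×10⁻⁶ V = 2.56 µV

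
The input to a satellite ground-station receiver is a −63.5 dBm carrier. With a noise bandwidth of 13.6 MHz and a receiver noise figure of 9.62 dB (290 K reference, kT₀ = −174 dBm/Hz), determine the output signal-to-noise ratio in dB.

Noise floor: N = −174 + 10 log₁₀(B) + NF
10 log₁₀(1.36×10⁷) = 71.34 dB
N = −174 + 71.34 + 9.62 = −93.04 dBm
SNR = P_sig − N = −63.5 − (−93.04) = 29.54 dB → 29.5 dB

29.5 dB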